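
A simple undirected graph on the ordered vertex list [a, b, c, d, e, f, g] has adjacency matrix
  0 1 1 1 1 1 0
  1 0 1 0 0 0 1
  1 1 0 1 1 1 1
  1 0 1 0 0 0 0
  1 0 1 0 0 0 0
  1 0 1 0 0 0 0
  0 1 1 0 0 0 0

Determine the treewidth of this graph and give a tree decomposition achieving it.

Treewidth 2.
One optimal decomposition is:
Bags: B1 = {a, c, e}  B2 = {a, c, f}  B3 = {a, b, c}  B4 = {a, c, d}  B5 = {b, c, g}
Tree: B1–B2, B1–B3, B3–B4, B3–B5

Every bag has size at most 3, so the width is 3 − 1 = 2 and tw(G) ≤ 2. For the lower bound, the 3 vertices {b, c, g} are pairwise adjacent, and any tree decomposition puts a clique entirely inside one bag — forcing width ≥ 2. Hence tw(G) = 2 exactly.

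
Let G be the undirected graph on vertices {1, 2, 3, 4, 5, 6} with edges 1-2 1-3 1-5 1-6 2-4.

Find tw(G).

A width-1 tree decomposition is:
Bags: B1 = {2, 4}  B2 = {1, 2}  B3 = {1, 5}  B4 = {1, 3}  B5 = {1, 6}
Tree: B1–B2, B2–B3, B2–B4, B2–B5
Each bag holds 2 vertices, so the decomposition has width 1, which upper-bounds the treewidth. G has an edge, so its treewidth is at least 1. Therefore the treewidth is 1.

1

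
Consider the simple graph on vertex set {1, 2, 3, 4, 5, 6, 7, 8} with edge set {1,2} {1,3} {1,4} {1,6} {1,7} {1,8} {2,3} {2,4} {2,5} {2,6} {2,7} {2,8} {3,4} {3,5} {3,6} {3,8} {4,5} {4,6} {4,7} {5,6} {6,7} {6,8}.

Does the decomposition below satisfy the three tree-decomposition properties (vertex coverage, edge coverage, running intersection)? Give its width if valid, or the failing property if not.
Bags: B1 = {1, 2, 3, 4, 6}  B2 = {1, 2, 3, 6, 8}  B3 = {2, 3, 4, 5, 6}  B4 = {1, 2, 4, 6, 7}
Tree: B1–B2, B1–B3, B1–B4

Vertex coverage: the bags together contain {1, 2, 3, 4, 5, 6, 7, 8}, the full vertex set. Edge coverage: each edge of G has both endpoints in at least one bag. Running intersection: for every vertex, the bags containing it form a connected subtree. All three properties hold, so this is a valid tree decomposition of width max|bag| − 1 = 4, and hence tw(G) ≤ 4.

Yes; width 4.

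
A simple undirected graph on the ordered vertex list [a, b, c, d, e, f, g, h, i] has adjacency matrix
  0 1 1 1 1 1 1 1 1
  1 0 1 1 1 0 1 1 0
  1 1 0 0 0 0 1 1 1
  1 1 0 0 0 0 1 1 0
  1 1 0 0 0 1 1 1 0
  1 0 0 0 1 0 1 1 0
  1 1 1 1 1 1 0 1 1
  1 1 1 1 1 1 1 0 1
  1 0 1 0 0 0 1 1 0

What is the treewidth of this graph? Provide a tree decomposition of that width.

Treewidth 4.
One such decomposition:
Bags: B1 = {a, b, e, g, h}  B2 = {a, b, d, g, h}  B3 = {a, b, c, g, h}  B4 = {a, c, g, h, i}  B5 = {a, e, f, g, h}
Tree: B1–B2, B1–B3, B3–B4, B1–B5

Every bag has size at most 5, so the width is 5 − 1 = 4 and tw(G) ≤ 4. Conversely, {a, e, f, g, h} is a clique of size 5, and the vertices of any clique must share a bag in every tree decomposition; so some bag has ≥ 5 vertices and tw(G) ≥ 4. Hence tw(G) = 4 exactly.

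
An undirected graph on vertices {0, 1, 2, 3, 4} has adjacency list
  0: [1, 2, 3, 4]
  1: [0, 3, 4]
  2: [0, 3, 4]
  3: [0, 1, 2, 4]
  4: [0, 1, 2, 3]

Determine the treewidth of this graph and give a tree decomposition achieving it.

Treewidth 3.
One such decomposition:
Bags: B1 = {0, 1, 3, 4}  B2 = {0, 2, 3, 4}
Tree: B1–B2

The largest bag has 4 vertices, giving width 3; this decomposition certifies tw(G) ≤ 3. Conversely, {0, 1, 3, 4} is a clique of size 4, and the vertices of any clique must share a bag in every tree decomposition; so some bag has ≥ 4 vertices and tw(G) ≥ 3. Therefore the treewidth is 3.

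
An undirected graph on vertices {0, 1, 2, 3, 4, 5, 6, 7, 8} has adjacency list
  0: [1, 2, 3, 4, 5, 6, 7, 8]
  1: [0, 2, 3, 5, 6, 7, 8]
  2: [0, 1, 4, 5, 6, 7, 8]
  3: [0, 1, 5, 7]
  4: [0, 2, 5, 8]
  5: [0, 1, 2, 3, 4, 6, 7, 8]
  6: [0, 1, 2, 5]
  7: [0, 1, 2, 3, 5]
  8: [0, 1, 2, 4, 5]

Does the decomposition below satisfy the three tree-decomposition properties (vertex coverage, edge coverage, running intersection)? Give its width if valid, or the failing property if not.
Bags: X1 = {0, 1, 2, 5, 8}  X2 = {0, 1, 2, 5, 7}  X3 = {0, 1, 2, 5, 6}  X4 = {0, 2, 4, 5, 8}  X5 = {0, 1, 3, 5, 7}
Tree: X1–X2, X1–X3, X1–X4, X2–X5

Vertex coverage: the bags together contain {0, 1, 2, 3, 4, 5, 6, 7, 8}, the full vertex set. Edge coverage: each edge of G has both endpoints in at least one bag. Running intersection: for every vertex, the bags containing it form a connected subtree. All three properties hold, so this is a valid tree decomposition of width max|bag| − 1 = 4, and hence tw(G) ≤ 4.

Yes; width 4.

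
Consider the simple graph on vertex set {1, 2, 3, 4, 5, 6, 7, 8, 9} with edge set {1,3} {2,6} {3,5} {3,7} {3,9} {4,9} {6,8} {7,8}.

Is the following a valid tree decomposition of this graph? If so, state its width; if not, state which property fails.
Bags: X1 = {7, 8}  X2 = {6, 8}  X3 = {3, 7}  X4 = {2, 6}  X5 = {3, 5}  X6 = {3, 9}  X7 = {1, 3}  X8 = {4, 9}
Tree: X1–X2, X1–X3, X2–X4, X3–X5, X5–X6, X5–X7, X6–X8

Yes; width 1.

Every vertex of G appears in some bag (union = {1, 2, 3, 4, 5, 6, 7, 8, 9}); every edge is covered by a bag; and for each vertex v the set of bags containing v is connected in the bag tree. The decomposition is therefore valid. The largest bag has 2 vertices, so the width is 1.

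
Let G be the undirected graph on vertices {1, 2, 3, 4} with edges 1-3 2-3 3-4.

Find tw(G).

1

A width-1 tree decomposition is:
Bags: B1 = {2, 3}  B2 = {1, 3}  B3 = {3, 4}
Tree: B1–B2, B2–B3
Every bag has size at most 2, so the width is 2 − 1 = 1 and tw(G) ≤ 1. Since G has at least one edge (e.g. 2–3), it is not an edgeless graph, so tw(G) ≥ 1. The upper and lower bounds meet at 1, so that is the treewidth.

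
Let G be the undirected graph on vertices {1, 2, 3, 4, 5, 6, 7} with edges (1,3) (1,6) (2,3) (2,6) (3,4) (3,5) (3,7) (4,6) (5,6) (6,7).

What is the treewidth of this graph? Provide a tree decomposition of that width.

Every bag has size at most 3, so the width is 3 − 1 = 2 and tw(G) ≤ 2. The edges 6–7–3–4–6 form a cycle, so G is not a tree and its treewidth is at least 2. Combining the bounds, tw(G) = 2.

Treewidth 2.
One optimal decomposition is:
Bags: B1 = {3, 6, 7}  B2 = {3, 4, 6}  B3 = {3, 5, 6}  B4 = {2, 3, 6}  B5 = {1, 3, 6}
Tree: B1–B2, B2–B3, B3–B4, B4–B5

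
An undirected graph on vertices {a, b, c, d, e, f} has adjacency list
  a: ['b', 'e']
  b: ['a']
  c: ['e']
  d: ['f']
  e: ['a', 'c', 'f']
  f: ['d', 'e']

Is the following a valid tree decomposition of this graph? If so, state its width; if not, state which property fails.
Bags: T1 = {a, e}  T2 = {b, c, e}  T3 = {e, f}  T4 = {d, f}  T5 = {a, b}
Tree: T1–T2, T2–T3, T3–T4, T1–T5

No — bags containing vertex b are not connected in the tree.

A tree decomposition must satisfy three properties: every vertex lies in some bag; for every edge, both endpoints lie together in some bag; and for every vertex, the bags containing it form a connected subtree. Here bags containing vertex b are not connected in the tree, so the decomposition is invalid.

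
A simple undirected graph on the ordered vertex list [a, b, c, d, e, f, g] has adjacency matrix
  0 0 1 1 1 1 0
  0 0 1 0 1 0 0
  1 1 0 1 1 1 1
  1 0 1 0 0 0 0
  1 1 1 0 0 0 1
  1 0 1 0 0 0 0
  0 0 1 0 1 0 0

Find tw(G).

2

A width-2 tree decomposition is:
Bags: B1 = {a, c, d}  B2 = {a, c, e}  B3 = {a, c, f}  B4 = {c, e, g}  B5 = {b, c, e}
Tree: B1–B2, B1–B3, B2–B4, B2–B5
Every bag has size at most 3, so the width is 3 − 1 = 2 and tw(G) ≤ 2. For the lower bound, the 3 vertices {c, e, g} are pairwise adjacent, and any tree decomposition puts a clique entirely inside one bag — forcing width ≥ 2. Combining the bounds, tw(G) = 2.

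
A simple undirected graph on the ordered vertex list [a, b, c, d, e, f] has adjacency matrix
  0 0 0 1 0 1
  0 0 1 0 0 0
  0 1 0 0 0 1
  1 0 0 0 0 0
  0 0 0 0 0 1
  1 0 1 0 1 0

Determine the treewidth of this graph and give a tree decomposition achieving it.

Treewidth 1.
Bags: B1 = {c, f}  B2 = {a, f}  B3 = {e, f}  B4 = {a, d}  B5 = {b, c}
Tree: B1–B2, B1–B3, B2–B4, B1–B5

The largest bag has 2 vertices, giving width 1; this decomposition certifies tw(G) ≤ 1. Since G has at least one edge (e.g. f–c), it is not an edgeless graph, so tw(G) ≥ 1. Combining the bounds, tw(G) = 1.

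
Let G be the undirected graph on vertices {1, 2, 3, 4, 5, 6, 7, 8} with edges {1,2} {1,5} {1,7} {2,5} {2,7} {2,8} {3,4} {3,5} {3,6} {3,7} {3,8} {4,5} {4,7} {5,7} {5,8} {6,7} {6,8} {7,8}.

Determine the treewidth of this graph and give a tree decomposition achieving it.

Treewidth 3.
Bags: B1 = {2, 5, 7, 8}  B2 = {3, 5, 7, 8}  B3 = {1, 2, 5, 7}  B4 = {3, 6, 7, 8}  B5 = {3, 4, 5, 7}
Tree: B1–B2, B1–B3, B2–B4, B2–B5

Each bag holds 4 vertices, so the decomposition has width 3, which upper-bounds the treewidth. For the lower bound, the 4 vertices {2, 5, 7, 8} are pairwise adjacent, and any tree decomposition puts a clique entirely inside one bag — forcing width ≥ 3. Therefore the treewidth is 3.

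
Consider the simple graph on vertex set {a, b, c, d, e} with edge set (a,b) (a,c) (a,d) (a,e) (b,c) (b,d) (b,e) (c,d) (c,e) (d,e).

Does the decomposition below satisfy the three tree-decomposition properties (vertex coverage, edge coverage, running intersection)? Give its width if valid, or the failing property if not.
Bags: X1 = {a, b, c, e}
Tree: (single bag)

A tree decomposition must satisfy three properties: every vertex lies in some bag; for every edge, both endpoints lie together in some bag; and for every vertex, the bags containing it form a connected subtree. Here vertex d appears in no bag, so the decomposition is invalid.

No — vertex d appears in no bag.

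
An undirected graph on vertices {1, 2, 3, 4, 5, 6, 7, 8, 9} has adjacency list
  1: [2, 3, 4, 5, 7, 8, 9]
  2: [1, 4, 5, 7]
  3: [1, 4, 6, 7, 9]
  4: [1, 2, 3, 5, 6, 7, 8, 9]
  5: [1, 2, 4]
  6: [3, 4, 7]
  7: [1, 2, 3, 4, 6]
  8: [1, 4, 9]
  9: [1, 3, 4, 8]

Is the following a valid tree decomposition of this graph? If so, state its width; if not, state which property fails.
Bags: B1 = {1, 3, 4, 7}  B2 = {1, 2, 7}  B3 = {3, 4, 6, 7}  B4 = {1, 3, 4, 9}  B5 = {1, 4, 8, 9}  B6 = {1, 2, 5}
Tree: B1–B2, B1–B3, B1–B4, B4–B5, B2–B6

No — edge (4,2) lies in no bag.

A tree decomposition must satisfy three properties: every vertex lies in some bag; for every edge, both endpoints lie together in some bag; and for every vertex, the bags containing it form a connected subtree. Here edge (4,2) lies in no bag, so the decomposition is invalid.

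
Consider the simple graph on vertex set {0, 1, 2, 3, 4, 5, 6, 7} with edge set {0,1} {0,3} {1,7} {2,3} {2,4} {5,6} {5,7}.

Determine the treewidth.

A width-1 tree decomposition is:
Bags: B1 = {5, 6}  B2 = {5, 7}  B3 = {1, 7}  B4 = {0, 1}  B5 = {0, 3}  B6 = {2, 3}  B7 = {2, 4}
Tree: B1–B2, B2–B3, B3–B4, B4–B5, B5–B6, B6–B7
The largest bag has 2 vertices, giving width 1; this decomposition certifies tw(G) ≤ 1. Since G has at least one edge (e.g. 6–5), it is not an edgeless graph, so tw(G) ≥ 1. Therefore the treewidth is 1.

1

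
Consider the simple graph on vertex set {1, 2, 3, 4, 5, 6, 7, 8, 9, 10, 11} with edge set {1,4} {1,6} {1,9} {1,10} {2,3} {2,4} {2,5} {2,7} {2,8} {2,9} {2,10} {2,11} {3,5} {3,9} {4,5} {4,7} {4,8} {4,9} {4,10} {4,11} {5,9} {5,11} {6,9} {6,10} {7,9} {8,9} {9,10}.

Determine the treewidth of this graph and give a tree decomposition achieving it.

Treewidth 3.
Bags: B1 = {2, 4, 9, 10}  B2 = {2, 4, 7, 9}  B3 = {2, 4, 5, 9}  B4 = {2, 3, 5, 9}  B5 = {2, 4, 8, 9}  B6 = {2, 4, 5, 11}  B7 = {1, 4, 9, 10}  B8 = {1, 6, 9, 10}
Tree: B1–B2, B2–B3, B3–B4, B2–B5, B3–B6, B1–B7, B7–B8

Each bag holds 4 vertices, so the decomposition has width 3, which upper-bounds the treewidth. For the lower bound, the 4 vertices {1, 4, 9, 10} are pairwise adjacent, and any tree decomposition puts a clique entirely inside one bag — forcing width ≥ 3. Hence tw(G) = 3 exactly.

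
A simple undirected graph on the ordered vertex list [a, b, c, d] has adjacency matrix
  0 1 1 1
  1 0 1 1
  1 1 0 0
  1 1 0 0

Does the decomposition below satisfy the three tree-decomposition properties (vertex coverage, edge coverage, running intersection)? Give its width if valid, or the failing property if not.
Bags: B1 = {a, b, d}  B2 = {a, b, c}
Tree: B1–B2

Every vertex of G appears in some bag (union = {a, b, c, d}); every edge is covered by a bag; and for each vertex v the set of bags containing v is connected in the bag tree. The decomposition is therefore valid. The largest bag has 3 vertices, so the width is 2.

Yes; width 2.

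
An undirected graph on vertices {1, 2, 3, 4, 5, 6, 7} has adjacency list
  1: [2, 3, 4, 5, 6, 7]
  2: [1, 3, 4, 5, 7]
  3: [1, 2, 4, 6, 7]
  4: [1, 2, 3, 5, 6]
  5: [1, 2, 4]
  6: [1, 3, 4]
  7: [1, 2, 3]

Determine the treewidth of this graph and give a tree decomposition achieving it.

Every bag has size at most 4, so the width is 4 − 1 = 3 and tw(G) ≤ 3. On the other hand G contains the 4-clique {1, 2, 3, 4}. A clique must lie in a single bag of any decomposition, so no decomposition can have width below 3. Hence tw(G) = 3 exactly.

Treewidth 3.
Bags: B1 = {1, 2, 3, 4}  B2 = {1, 2, 3, 7}  B3 = {1, 2, 4, 5}  B4 = {1, 3, 4, 6}
Tree: B1–B2, B1–B3, B1–B4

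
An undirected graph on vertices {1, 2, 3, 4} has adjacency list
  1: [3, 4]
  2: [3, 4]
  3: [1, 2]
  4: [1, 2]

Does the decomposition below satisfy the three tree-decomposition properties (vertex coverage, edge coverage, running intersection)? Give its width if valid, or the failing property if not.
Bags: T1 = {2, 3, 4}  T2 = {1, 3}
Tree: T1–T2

A tree decomposition must satisfy three properties: every vertex lies in some bag; for every edge, both endpoints lie together in some bag; and for every vertex, the bags containing it form a connected subtree. Here edge (4,1) lies in no bag, so the decomposition is invalid.

No — edge (4,1) lies in no bag.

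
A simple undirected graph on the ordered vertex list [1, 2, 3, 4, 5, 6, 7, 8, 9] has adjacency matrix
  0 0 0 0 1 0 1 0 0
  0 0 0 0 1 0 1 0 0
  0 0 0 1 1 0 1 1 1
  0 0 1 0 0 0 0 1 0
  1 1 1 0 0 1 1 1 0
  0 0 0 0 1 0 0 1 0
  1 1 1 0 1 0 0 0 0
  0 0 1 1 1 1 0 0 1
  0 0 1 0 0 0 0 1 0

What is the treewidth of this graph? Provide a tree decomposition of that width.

Each bag holds 3 vertices, so the decomposition has width 2, which upper-bounds the treewidth. On the other hand G contains the 3-clique {3, 8, 9}. A clique must lie in a single bag of any decomposition, so no decomposition can have width below 2. Hence tw(G) = 2 exactly.

Treewidth 2.
Bags: B1 = {3, 5, 8}  B2 = {3, 8, 9}  B3 = {3, 5, 7}  B4 = {2, 5, 7}  B5 = {3, 4, 8}  B6 = {5, 6, 8}  B7 = {1, 5, 7}
Tree: B1–B2, B1–B3, B3–B4, B2–B5, B1–B6, B4–B7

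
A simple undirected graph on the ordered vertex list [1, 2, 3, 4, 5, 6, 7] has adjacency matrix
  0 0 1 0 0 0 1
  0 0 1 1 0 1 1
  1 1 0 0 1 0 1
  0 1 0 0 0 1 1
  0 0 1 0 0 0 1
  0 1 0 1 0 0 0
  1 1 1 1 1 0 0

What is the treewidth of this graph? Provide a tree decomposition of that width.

Every bag has size at most 3, so the width is 3 − 1 = 2 and tw(G) ≤ 2. For the lower bound, the 3 vertices {2, 4, 6} are pairwise adjacent, and any tree decomposition puts a clique entirely inside one bag — forcing width ≥ 2. Combining the bounds, tw(G) = 2.

Treewidth 2.
One such decomposition:
Bags: B1 = {2, 4, 7}  B2 = {2, 3, 7}  B3 = {2, 4, 6}  B4 = {3, 5, 7}  B5 = {1, 3, 7}
Tree: B1–B2, B1–B3, B2–B4, B2–B5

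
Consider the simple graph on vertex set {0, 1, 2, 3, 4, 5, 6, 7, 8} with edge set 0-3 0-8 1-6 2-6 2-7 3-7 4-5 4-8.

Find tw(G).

A width-1 tree decomposition is:
Bags: B1 = {4, 5}  B2 = {4, 8}  B3 = {0, 8}  B4 = {0, 3}  B5 = {3, 7}  B6 = {2, 7}  B7 = {2, 6}  B8 = {1, 6}
Tree: B1–B2, B2–B3, B3–B4, B4–B5, B5–B6, B6–B7, B7–B8
The largest bag has 2 vertices, giving width 1; this decomposition certifies tw(G) ≤ 1. Since G has at least one edge (e.g. 5–4), it is not an edgeless graph, so tw(G) ≥ 1. Therefore the treewidth is 1.

1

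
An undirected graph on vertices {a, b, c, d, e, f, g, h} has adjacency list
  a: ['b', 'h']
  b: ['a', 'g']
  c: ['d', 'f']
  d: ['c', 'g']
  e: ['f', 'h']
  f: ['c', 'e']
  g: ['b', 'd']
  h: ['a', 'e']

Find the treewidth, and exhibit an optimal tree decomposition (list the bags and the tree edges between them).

Treewidth 2.
One such decomposition:
Bags: B1 = {c, d, g}  B2 = {c, f, g}  B3 = {e, f, g}  B4 = {e, g, h}  B5 = {a, g, h}  B6 = {a, b, g}
Tree: B1–B2, B2–B3, B3–B4, B4–B5, B5–B6

The largest bag has 3 vertices, giving width 2; this decomposition certifies tw(G) ≤ 2. For the lower bound, G contains the cycle g–d–c–f–e–h–a–b–g, so G is not a forest; only forests have treewidth ≤ 1, hence tw(G) ≥ 2. Therefore the treewidth is 2.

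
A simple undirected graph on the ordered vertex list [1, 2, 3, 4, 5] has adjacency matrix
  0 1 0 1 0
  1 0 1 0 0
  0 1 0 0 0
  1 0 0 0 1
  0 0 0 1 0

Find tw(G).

A width-1 tree decomposition is:
Bags: B1 = {2, 3}  B2 = {1, 2}  B3 = {1, 4}  B4 = {4, 5}
Tree: B1–B2, B2–B3, B3–B4
The largest bag has 2 vertices, giving width 1; this decomposition certifies tw(G) ≤ 1. Any graph with an edge has treewidth ≥ 1, and G has the edge 3–2. Combining the bounds, tw(G) = 1.

1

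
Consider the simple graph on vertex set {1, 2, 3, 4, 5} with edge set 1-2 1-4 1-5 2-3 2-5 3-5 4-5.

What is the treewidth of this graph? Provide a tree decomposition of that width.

Each bag holds 3 vertices, so the decomposition has width 2, which upper-bounds the treewidth. Conversely, {1, 2, 5} is a clique of size 3, and the vertices of any clique must share a bag in every tree decomposition; so some bag has ≥ 3 vertices and tw(G) ≥ 2. Combining the bounds, tw(G) = 2.

Treewidth 2.
One such decomposition:
Bags: B1 = {1, 4, 5}  B2 = {1, 2, 5}  B3 = {2, 3, 5}
Tree: B1–B2, B2–B3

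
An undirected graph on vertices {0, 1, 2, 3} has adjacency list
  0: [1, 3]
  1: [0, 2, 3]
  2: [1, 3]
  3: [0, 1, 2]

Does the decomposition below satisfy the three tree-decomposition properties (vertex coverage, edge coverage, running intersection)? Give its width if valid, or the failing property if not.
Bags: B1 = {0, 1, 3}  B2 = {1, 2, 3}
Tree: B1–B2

Checking the three conditions: (i) the bags cover all of {0, 1, 2, 3}; (ii) for each edge, some bag contains both endpoints; (iii) the bags containing any fixed vertex form a subtree. All hold, so the decomposition is valid with width 3 − 1 = 2.

Yes; width 2.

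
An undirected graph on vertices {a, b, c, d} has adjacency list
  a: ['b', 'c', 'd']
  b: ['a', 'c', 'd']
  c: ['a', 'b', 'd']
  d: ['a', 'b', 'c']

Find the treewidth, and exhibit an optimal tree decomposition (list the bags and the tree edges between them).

Treewidth 3.
One optimal decomposition is:
Bags: B1 = {a, b, c, d}
Tree: (single bag)

With just one bag of size 4, the width is 4 − 1 = 3, so tw(G) ≤ 3. On the other hand G contains the 4-clique {a, b, c, d}. A clique must lie in a single bag of any decomposition, so no decomposition can have width below 3. Hence tw(G) = 3 exactly.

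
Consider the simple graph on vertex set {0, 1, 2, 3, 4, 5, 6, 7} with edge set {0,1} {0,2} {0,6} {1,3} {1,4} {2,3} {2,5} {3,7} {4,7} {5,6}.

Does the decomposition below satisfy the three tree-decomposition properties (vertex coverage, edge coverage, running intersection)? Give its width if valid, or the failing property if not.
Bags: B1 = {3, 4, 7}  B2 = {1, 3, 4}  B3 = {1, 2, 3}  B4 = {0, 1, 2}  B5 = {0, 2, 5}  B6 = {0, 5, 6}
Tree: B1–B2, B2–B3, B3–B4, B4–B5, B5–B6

Yes; width 2.

Checking the three conditions: (i) the bags cover all of {0, 1, 2, 3, 4, 5, 6, 7}; (ii) for each edge, some bag contains both endpoints; (iii) the bags containing any fixed vertex form a subtree. All hold, so the decomposition is valid with width 3 − 1 = 2.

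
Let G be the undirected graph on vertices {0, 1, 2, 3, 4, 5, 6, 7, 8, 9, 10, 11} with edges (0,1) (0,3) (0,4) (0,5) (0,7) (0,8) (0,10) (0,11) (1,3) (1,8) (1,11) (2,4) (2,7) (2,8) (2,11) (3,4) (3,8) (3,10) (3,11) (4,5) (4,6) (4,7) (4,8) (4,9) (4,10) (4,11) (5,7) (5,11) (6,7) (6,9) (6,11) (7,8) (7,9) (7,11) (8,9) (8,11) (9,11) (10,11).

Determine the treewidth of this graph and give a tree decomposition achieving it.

Treewidth 4.
One such decomposition:
Bags: B1 = {4, 6, 7, 9, 11}  B2 = {4, 7, 8, 9, 11}  B3 = {2, 4, 7, 8, 11}  B4 = {0, 4, 7, 8, 11}  B5 = {0, 4, 5, 7, 11}  B6 = {0, 3, 4, 8, 11}  B7 = {0, 1, 3, 8, 11}  B8 = {0, 3, 4, 10, 11}
Tree: B1–B2, B2–B3, B3–B4, B4–B5, B4–B6, B6–B7, B6–B8

Each bag holds 5 vertices, so the decomposition has width 4, which upper-bounds the treewidth. Conversely, {0, 1, 3, 8, 11} is a clique of size 5, and the vertices of any clique must share a bag in every tree decomposition; so some bag has ≥ 5 vertices and tw(G) ≥ 4. Hence tw(G) = 4 exactly.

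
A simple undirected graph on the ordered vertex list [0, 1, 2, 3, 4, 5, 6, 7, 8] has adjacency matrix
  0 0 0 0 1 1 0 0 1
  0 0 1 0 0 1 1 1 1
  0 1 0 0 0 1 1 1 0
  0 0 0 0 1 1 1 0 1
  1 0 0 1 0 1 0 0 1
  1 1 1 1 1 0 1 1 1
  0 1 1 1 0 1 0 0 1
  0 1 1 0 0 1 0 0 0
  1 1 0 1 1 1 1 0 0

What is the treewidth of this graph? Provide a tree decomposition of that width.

The largest bag has 4 vertices, giving width 3; this decomposition certifies tw(G) ≤ 3. On the other hand G contains the 4-clique {0, 4, 5, 8}. A clique must lie in a single bag of any decomposition, so no decomposition can have width below 3. The upper and lower bounds meet at 3, so that is the treewidth.

Treewidth 3.
One such decomposition:
Bags: B1 = {3, 5, 6, 8}  B2 = {3, 4, 5, 8}  B3 = {0, 4, 5, 8}  B4 = {1, 5, 6, 8}  B5 = {1, 2, 5, 6}  B6 = {1, 2, 5, 7}
Tree: B1–B2, B2–B3, B1–B4, B4–B5, B5–B6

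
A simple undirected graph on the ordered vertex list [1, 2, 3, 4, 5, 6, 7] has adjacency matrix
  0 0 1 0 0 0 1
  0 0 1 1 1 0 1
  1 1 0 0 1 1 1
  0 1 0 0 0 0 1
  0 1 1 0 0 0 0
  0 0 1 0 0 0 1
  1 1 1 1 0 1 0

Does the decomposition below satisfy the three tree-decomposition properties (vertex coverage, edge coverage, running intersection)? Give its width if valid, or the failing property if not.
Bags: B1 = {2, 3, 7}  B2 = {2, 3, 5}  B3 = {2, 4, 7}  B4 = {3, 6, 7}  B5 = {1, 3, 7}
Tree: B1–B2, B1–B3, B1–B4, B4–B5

Vertex coverage: the bags together contain {1, 2, 3, 4, 5, 6, 7}, the full vertex set. Edge coverage: each edge of G has both endpoints in at least one bag. Running intersection: for every vertex, the bags containing it form a connected subtree. All three properties hold, so this is a valid tree decomposition of width max|bag| − 1 = 2, and hence tw(G) ≤ 2.

Yes; width 2.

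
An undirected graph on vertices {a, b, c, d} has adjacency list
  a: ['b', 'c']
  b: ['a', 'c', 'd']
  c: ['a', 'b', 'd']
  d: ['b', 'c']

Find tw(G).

2

A width-2 tree decomposition is:
Bags: B1 = {b, c, d}  B2 = {a, b, c}
Tree: B1–B2
Every bag has size at most 3, so the width is 3 − 1 = 2 and tw(G) ≤ 2. On the other hand G contains the 3-clique {b, c, d}. A clique must lie in a single bag of any decomposition, so no decomposition can have width below 2. Hence tw(G) = 2 exactly.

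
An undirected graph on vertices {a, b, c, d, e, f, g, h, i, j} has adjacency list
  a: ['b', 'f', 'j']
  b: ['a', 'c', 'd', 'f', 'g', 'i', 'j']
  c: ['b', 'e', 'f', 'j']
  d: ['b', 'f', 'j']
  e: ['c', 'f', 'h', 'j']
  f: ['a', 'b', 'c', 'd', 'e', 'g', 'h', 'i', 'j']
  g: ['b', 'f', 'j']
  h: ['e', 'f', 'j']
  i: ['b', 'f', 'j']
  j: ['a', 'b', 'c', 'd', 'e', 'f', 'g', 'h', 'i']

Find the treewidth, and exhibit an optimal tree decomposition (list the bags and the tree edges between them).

Treewidth 3.
One such decomposition:
Bags: B1 = {b, c, f, j}  B2 = {b, f, g, j}  B3 = {c, e, f, j}  B4 = {b, f, i, j}  B5 = {b, d, f, j}  B6 = {a, b, f, j}  B7 = {e, f, h, j}
Tree: B1–B2, B1–B3, B2–B4, B4–B5, B5–B6, B3–B7

Every bag has size at most 4, so the width is 4 − 1 = 3 and tw(G) ≤ 3. On the other hand G contains the 4-clique {e, f, h, j}. A clique must lie in a single bag of any decomposition, so no decomposition can have width below 3. Hence tw(G) = 3 exactly.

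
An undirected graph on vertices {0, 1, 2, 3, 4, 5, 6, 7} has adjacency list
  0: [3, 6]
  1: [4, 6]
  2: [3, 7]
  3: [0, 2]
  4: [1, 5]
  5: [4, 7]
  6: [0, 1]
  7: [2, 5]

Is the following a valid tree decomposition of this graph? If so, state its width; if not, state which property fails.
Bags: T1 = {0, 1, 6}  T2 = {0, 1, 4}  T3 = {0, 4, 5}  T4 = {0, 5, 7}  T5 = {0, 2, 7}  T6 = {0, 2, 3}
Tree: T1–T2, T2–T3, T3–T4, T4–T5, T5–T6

Vertex coverage: the bags together contain {0, 1, 2, 3, 4, 5, 6, 7}, the full vertex set. Edge coverage: each edge of G has both endpoints in at least one bag. Running intersection: for every vertex, the bags containing it form a connected subtree. All three properties hold, so this is a valid tree decomposition of width max|bag| − 1 = 2, and hence tw(G) ≤ 2.

Yes; width 2.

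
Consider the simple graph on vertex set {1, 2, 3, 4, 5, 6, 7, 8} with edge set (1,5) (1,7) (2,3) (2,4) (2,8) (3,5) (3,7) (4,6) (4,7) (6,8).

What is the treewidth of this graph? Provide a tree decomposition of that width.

Treewidth 2.
One such decomposition:
Bags: B1 = {1, 5, 7}  B2 = {3, 5, 7}  B3 = {3, 4, 7}  B4 = {2, 3, 4}  B5 = {2, 4, 6}  B6 = {2, 6, 8}
Tree: B1–B2, B2–B3, B3–B4, B4–B5, B5–B6

The largest bag has 3 vertices, giving width 2; this decomposition certifies tw(G) ≤ 2. For the lower bound, G contains the cycle 1–5–3–7–1, so G is not a forest; only forests have treewidth ≤ 1, hence tw(G) ≥ 2. Hence tw(G) = 2 exactly.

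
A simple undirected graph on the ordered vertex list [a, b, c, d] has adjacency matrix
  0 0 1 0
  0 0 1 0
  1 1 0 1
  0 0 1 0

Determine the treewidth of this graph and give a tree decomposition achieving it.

Treewidth 1.
Bags: B1 = {b, c}  B2 = {c, d}  B3 = {a, c}
Tree: B1–B2, B2–B3

The largest bag has 2 vertices, giving width 1; this decomposition certifies tw(G) ≤ 1. Any graph with an edge has treewidth ≥ 1, and G has the edge c–b. Therefore the treewidth is 1.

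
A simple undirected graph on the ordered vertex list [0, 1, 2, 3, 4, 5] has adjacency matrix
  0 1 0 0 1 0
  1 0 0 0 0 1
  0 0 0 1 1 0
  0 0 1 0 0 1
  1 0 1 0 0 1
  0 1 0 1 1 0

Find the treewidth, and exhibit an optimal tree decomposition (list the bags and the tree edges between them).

The largest bag has 3 vertices, giving width 2; this decomposition certifies tw(G) ≤ 2. For the lower bound, G contains the cycle 0–1–5–4–0, so G is not a forest; only forests have treewidth ≤ 1, hence tw(G) ≥ 2. Therefore the treewidth is 2.

Treewidth 2.
One such decomposition:
Bags: B1 = {0, 1, 4}  B2 = {1, 4, 5}  B3 = {2, 4, 5}  B4 = {2, 3, 5}
Tree: B1–B2, B2–B3, B3–B4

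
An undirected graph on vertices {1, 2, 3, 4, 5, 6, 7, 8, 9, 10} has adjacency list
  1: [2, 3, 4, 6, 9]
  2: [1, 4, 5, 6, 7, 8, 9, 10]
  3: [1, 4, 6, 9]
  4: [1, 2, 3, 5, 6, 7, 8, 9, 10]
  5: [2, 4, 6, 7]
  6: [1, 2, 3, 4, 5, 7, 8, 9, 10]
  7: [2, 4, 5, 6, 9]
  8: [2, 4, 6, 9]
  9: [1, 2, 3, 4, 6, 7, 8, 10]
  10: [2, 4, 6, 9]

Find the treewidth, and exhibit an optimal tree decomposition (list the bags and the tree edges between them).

Each bag holds 5 vertices, so the decomposition has width 4, which upper-bounds the treewidth. On the other hand G contains the 5-clique {2, 4, 6, 8, 9}. A clique must lie in a single bag of any decomposition, so no decomposition can have width below 4. Hence tw(G) = 4 exactly.

Treewidth 4.
One optimal decomposition is:
Bags: B1 = {2, 4, 6, 7, 9}  B2 = {2, 4, 6, 8, 9}  B3 = {1, 2, 4, 6, 9}  B4 = {2, 4, 6, 9, 10}  B5 = {1, 3, 4, 6, 9}  B6 = {2, 4, 5, 6, 7}
Tree: B1–B2, B2–B3, B2–B4, B3–B5, B1–B6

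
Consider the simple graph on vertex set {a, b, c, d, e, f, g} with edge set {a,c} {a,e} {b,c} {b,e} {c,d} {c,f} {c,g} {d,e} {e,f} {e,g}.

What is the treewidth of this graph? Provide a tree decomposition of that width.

Each bag holds 3 vertices, so the decomposition has width 2, which upper-bounds the treewidth. For the lower bound, G contains the cycle c–b–e–g–c, so G is not a forest; only forests have treewidth ≤ 1, hence tw(G) ≥ 2. Therefore the treewidth is 2.

Treewidth 2.
Bags: B1 = {b, c, e}  B2 = {c, e, g}  B3 = {a, c, e}  B4 = {c, d, e}  B5 = {c, e, f}
Tree: B1–B2, B2–B3, B3–B4, B4–B5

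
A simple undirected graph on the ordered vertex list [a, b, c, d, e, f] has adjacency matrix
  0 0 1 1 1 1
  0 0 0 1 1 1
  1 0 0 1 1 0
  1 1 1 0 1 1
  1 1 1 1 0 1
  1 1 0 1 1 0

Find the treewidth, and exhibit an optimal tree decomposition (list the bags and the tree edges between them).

Treewidth 3.
One optimal decomposition is:
Bags: B1 = {b, d, e, f}  B2 = {a, d, e, f}  B3 = {a, c, d, e}
Tree: B1–B2, B2–B3

The largest bag has 4 vertices, giving width 3; this decomposition certifies tw(G) ≤ 3. For the lower bound, the 4 vertices {a, c, d, e} are pairwise adjacent, and any tree decomposition puts a clique entirely inside one bag — forcing width ≥ 3. The upper and lower bounds meet at 3, so that is the treewidth.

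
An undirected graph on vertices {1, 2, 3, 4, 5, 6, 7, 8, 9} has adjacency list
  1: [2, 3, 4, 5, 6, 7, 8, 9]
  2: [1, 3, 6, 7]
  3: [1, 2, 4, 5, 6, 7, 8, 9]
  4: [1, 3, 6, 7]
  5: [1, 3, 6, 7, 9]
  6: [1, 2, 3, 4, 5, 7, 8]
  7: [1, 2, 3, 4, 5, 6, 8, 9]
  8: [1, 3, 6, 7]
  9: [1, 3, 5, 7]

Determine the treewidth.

4

A width-4 tree decomposition is:
Bags: B1 = {1, 3, 6, 7, 8}  B2 = {1, 2, 3, 6, 7}  B3 = {1, 3, 5, 6, 7}  B4 = {1, 3, 5, 7, 9}  B5 = {1, 3, 4, 6, 7}
Tree: B1–B2, B1–B3, B3–B4, B2–B5
Each bag holds 5 vertices, so the decomposition has width 4, which upper-bounds the treewidth. Conversely, {1, 3, 5, 7, 9} is a clique of size 5, and the vertices of any clique must share a bag in every tree decomposition; so some bag has ≥ 5 vertices and tw(G) ≥ 4. Combining the bounds, tw(G) = 4.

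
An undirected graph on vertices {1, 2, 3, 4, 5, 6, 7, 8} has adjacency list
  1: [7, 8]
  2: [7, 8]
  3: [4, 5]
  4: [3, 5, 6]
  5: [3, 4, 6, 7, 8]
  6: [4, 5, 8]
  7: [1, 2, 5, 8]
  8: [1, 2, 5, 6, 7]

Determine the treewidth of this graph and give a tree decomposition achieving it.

Treewidth 2.
Bags: B1 = {5, 6, 8}  B2 = {4, 5, 6}  B3 = {5, 7, 8}  B4 = {2, 7, 8}  B5 = {3, 4, 5}  B6 = {1, 7, 8}
Tree: B1–B2, B1–B3, B3–B4, B2–B5, B3–B6

Each bag holds 3 vertices, so the decomposition has width 2, which upper-bounds the treewidth. For the lower bound, the 3 vertices {1, 7, 8} are pairwise adjacent, and any tree decomposition puts a clique entirely inside one bag — forcing width ≥ 2. The upper and lower bounds meet at 2, so that is the treewidth.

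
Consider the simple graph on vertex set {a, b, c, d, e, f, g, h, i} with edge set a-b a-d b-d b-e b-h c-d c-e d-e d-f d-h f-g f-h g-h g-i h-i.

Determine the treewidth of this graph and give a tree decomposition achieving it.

The largest bag has 3 vertices, giving width 2; this decomposition certifies tw(G) ≤ 2. Conversely, {c, d, e} is a clique of size 3, and the vertices of any clique must share a bag in every tree decomposition; so some bag has ≥ 3 vertices and tw(G) ≥ 2. The upper and lower bounds meet at 2, so that is the treewidth.

Treewidth 2.
Bags: B1 = {b, d, h}  B2 = {b, d, e}  B3 = {c, d, e}  B4 = {d, f, h}  B5 = {a, b, d}  B6 = {f, g, h}  B7 = {g, h, i}
Tree: B1–B2, B2–B3, B1–B4, B2–B5, B4–B6, B6–B7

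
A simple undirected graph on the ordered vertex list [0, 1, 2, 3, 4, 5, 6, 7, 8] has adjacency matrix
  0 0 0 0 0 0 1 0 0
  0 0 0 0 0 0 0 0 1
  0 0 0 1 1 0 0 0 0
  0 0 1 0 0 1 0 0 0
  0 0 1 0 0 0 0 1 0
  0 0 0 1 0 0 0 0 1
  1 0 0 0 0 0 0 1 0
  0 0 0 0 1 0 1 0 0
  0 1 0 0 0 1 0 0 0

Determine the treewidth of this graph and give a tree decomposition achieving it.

Every bag has size at most 2, so the width is 2 − 1 = 1 and tw(G) ≤ 1. Any graph with an edge has treewidth ≥ 1, and G has the edge 0–6. Combining the bounds, tw(G) = 1.

Treewidth 1.
Bags: B1 = {0, 6}  B2 = {6, 7}  B3 = {4, 7}  B4 = {2, 4}  B5 = {2, 3}  B6 = {3, 5}  B7 = {5, 8}  B8 = {1, 8}
Tree: B1–B2, B2–B3, B3–B4, B4–B5, B5–B6, B6–B7, B7–B8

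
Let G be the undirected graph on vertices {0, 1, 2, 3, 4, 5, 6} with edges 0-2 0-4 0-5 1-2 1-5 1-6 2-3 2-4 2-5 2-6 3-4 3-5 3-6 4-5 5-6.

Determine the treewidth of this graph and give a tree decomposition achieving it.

Treewidth 3.
One optimal decomposition is:
Bags: B1 = {2, 3, 5, 6}  B2 = {1, 2, 5, 6}  B3 = {2, 3, 4, 5}  B4 = {0, 2, 4, 5}
Tree: B1–B2, B1–B3, B3–B4

Each bag holds 4 vertices, so the decomposition has width 3, which upper-bounds the treewidth. On the other hand G contains the 4-clique {0, 2, 4, 5}. A clique must lie in a single bag of any decomposition, so no decomposition can have width below 3. The upper and lower bounds meet at 3, so that is the treewidth.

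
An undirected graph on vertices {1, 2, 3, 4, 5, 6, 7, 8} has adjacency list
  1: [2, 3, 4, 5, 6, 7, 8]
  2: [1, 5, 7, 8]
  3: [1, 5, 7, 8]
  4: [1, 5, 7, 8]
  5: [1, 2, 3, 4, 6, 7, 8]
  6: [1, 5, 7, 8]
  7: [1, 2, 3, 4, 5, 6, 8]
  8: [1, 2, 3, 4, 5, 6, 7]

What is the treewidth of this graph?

A width-4 tree decomposition is:
Bags: B1 = {1, 4, 5, 7, 8}  B2 = {1, 2, 5, 7, 8}  B3 = {1, 3, 5, 7, 8}  B4 = {1, 5, 6, 7, 8}
Tree: B1–B2, B1–B3, B3–B4
Each bag holds 5 vertices, so the decomposition has width 4, which upper-bounds the treewidth. On the other hand G contains the 5-clique {1, 2, 5, 7, 8}. A clique must lie in a single bag of any decomposition, so no decomposition can have width below 4. Combining the bounds, tw(G) = 4.

4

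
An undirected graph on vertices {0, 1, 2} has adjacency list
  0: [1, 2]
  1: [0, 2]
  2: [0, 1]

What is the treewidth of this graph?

A width-2 tree decomposition is:
Bags: B1 = {0, 1, 2}
Tree: (single bag)
A single bag containing all 3 vertices is trivially a valid decomposition of width 2. For the lower bound, the 3 vertices {0, 1, 2} are pairwise adjacent, and any tree decomposition puts a clique entirely inside one bag — forcing width ≥ 2. Therefore the treewidth is 2.

2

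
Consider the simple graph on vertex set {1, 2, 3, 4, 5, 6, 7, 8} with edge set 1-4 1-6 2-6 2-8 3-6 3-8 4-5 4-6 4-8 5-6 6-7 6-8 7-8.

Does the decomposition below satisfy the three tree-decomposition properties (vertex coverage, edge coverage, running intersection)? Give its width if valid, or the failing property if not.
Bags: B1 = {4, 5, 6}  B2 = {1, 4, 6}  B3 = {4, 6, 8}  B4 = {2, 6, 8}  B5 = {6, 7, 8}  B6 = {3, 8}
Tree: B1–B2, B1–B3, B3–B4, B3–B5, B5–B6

A tree decomposition must satisfy three properties: every vertex lies in some bag; for every edge, both endpoints lie together in some bag; and for every vertex, the bags containing it form a connected subtree. Here edge (6,3) lies in no bag, so the decomposition is invalid.

No — edge (6,3) lies in no bag.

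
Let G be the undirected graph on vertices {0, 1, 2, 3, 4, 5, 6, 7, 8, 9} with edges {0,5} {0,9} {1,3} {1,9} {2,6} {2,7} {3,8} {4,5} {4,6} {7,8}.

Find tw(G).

2

A width-2 tree decomposition is:
Bags: B1 = {4, 5, 6}  B2 = {0, 5, 6}  B3 = {0, 6, 9}  B4 = {1, 6, 9}  B5 = {1, 3, 6}  B6 = {3, 6, 8}  B7 = {6, 7, 8}  B8 = {2, 6, 7}
Tree: B1–B2, B2–B3, B3–B4, B4–B5, B5–B6, B6–B7, B7–B8
Every bag has size at most 3, so the width is 3 − 1 = 2 and tw(G) ≤ 2. For the lower bound, G contains the cycle 6–4–5–0–9–1–3–8–7–2–6, so G is not a forest; only forests have treewidth ≤ 1, hence tw(G) ≥ 2. Therefore the treewidth is 2.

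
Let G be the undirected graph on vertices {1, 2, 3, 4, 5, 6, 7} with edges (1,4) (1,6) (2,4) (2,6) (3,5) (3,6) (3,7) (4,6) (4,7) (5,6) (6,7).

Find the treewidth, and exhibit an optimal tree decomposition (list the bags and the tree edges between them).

Treewidth 2.
One optimal decomposition is:
Bags: B1 = {4, 6, 7}  B2 = {2, 4, 6}  B3 = {3, 6, 7}  B4 = {1, 4, 6}  B5 = {3, 5, 6}
Tree: B1–B2, B1–B3, B1–B4, B3–B5

Every bag has size at most 3, so the width is 3 − 1 = 2 and tw(G) ≤ 2. On the other hand G contains the 3-clique {3, 5, 6}. A clique must lie in a single bag of any decomposition, so no decomposition can have width below 2. The upper and lower bounds meet at 2, so that is the treewidth.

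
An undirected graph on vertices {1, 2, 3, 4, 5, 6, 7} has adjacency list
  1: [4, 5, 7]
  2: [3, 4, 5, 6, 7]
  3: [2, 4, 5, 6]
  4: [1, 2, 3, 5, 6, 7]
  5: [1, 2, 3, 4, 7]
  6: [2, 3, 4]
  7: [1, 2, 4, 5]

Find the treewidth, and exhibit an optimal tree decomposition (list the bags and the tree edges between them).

Treewidth 3.
Bags: B1 = {2, 4, 5, 7}  B2 = {2, 3, 4, 5}  B3 = {2, 3, 4, 6}  B4 = {1, 4, 5, 7}
Tree: B1–B2, B2–B3, B1–B4

Each bag holds 4 vertices, so the decomposition has width 3, which upper-bounds the treewidth. For the lower bound, the 4 vertices {1, 4, 5, 7} are pairwise adjacent, and any tree decomposition puts a clique entirely inside one bag — forcing width ≥ 3. The upper and lower bounds meet at 3, so that is the treewidth.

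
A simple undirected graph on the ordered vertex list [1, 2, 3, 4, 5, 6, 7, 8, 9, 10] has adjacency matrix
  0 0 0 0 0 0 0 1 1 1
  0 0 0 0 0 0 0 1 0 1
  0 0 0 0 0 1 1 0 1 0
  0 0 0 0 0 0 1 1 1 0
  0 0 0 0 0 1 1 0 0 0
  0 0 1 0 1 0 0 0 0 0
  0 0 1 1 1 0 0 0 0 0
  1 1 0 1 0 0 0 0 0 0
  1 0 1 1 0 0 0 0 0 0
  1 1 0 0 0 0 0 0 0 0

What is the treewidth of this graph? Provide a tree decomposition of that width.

Treewidth 2.
Bags: B1 = {5, 6, 7}  B2 = {3, 6, 7}  B3 = {3, 4, 7}  B4 = {3, 4, 9}  B5 = {4, 8, 9}  B6 = {1, 8, 9}  B7 = {1, 2, 8}  B8 = {1, 2, 10}
Tree: B1–B2, B2–B3, B3–B4, B4–B5, B5–B6, B6–B7, B7–B8

Each bag holds 3 vertices, so the decomposition has width 2, which upper-bounds the treewidth. For the lower bound, G contains the cycle 5–6–3–7–5, so G is not a forest; only forests have treewidth ≤ 1, hence tw(G) ≥ 2. Hence tw(G) = 2 exactly.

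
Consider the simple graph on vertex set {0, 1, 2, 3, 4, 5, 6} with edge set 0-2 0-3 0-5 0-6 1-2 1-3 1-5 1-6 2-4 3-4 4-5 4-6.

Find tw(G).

3

A width-3 tree decomposition is:
Bags: B1 = {0, 1, 2, 4}  B2 = {0, 1, 3, 4}  B3 = {0, 1, 4, 6}  B4 = {0, 1, 4, 5}
Tree: B1–B2, B2–B3, B3–B4
The largest bag has 4 vertices, giving width 3; this decomposition certifies tw(G) ≤ 3. For the lower bound: the 4 vertex sets {2,4}, {0,3}, {1}, {6} are disjoint, each induces a connected subgraph, and every pair is joined by at least one edge of G. Contracting each set to a single vertex therefore yields K_{4} as a minor, and since treewidth is minor-monotone, tw(G) ≥ tw(K_{4}) = 3. The upper and lower bounds meet at 3, so that is the treewidth.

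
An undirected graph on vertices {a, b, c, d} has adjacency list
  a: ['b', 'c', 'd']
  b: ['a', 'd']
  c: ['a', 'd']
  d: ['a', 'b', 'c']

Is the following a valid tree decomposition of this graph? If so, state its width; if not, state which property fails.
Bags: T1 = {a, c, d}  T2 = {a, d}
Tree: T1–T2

A tree decomposition must satisfy three properties: every vertex lies in some bag; for every edge, both endpoints lie together in some bag; and for every vertex, the bags containing it form a connected subtree. Here vertex b appears in no bag, so the decomposition is invalid.

No — vertex b appears in no bag.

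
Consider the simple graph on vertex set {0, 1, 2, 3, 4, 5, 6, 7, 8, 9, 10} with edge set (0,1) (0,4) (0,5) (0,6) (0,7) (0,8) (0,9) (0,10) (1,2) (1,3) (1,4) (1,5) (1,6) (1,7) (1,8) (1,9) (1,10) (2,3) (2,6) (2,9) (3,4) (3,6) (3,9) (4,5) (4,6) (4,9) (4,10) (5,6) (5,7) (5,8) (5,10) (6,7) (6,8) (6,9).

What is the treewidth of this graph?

4

A width-4 tree decomposition is:
Bags: B1 = {0, 1, 4, 5, 10}  B2 = {0, 1, 4, 5, 6}  B3 = {0, 1, 5, 6, 7}  B4 = {0, 1, 5, 6, 8}  B5 = {0, 1, 4, 6, 9}  B6 = {1, 3, 4, 6, 9}  B7 = {1, 2, 3, 6, 9}
Tree: B1–B2, B2–B3, B2–B4, B2–B5, B5–B6, B6–B7
Every bag has size at most 5, so the width is 5 − 1 = 4 and tw(G) ≤ 4. Conversely, {0, 1, 4, 5, 10} is a clique of size 5, and the vertices of any clique must share a bag in every tree decomposition; so some bag has ≥ 5 vertices and tw(G) ≥ 4. Therefore the treewidth is 4.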